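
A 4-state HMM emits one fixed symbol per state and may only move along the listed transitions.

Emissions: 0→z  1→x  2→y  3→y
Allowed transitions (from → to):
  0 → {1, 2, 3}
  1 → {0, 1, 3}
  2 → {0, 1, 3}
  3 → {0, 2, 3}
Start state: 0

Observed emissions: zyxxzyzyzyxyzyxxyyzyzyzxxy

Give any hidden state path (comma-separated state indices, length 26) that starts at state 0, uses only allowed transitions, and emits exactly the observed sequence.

  0: obs=z cand={0} pick 0 [start]
  1: obs=y cand={2,3} pick 2 [0->2 ok]
  2: obs=x cand={1} pick 1 [2->1 ok]
  3: obs=x cand={1} pick 1 [1->1 ok]
  4: obs=z cand={0} pick 0 [1->0 ok]
  5: obs=y cand={2,3} pick 2 [0->2 ok]
  6: obs=z cand={0} pick 0 [2->0 ok]
  7: obs=y cand={2,3} pick 3 [0->3 ok]
  8: obs=z cand={0} pick 0 [3->0 ok]
  9: obs=y cand={2,3} pick 2 [0->2 ok]
  10: obs=x cand={1} pick 1 [2->1 ok]
  11: obs=y cand={2,3} pick 3 [1->3 ok]
  12: obs=z cand={0} pick 0 [3->0 ok]
  13: obs=y cand={2,3} pick 2 [0->2 ok]
  14: obs=x cand={1} pick 1 [2->1 ok]
  15: obs=x cand={1} pick 1 [1->1 ok]
  16: obs=y cand={2,3} pick 3 [1->3 ok]
  17: obs=y cand={2,3} pick 2 [3->2 ok]
  18: obs=z cand={0} pick 0 [2->0 ok]
  19: obs=y cand={2,3} pick 3 [0->3 ok]
  20: obs=z cand={0} pick 0 [3->0 ok]
  21: obs=y cand={2,3} pick 2 [0->2 ok]
  22: obs=z cand={0} pick 0 [2->0 ok]
  23: obs=x cand={1} pick 1 [0->1 ok]
  24: obs=x cand={1} pick 1 [1->1 ok]
  25: obs=y cand={2,3} pick 3 [1->3 ok]

0,2,1,1,0,2,0,3,0,2,1,3,0,2,1,1,3,2,0,3,0,2,0,1,1,3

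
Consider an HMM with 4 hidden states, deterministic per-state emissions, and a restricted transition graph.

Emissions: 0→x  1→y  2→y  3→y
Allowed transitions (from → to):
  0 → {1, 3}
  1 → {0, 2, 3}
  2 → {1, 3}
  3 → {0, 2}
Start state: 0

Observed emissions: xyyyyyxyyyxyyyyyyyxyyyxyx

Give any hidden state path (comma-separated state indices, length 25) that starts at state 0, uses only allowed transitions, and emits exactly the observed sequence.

  pos 0: x in {0}, choose 0; start
  pos 1: y in {1,2,3}, choose 1; 0->1 ok
  pos 2: y in {1,2,3}, choose 3; 1->3 ok
  pos 3: y in {1,2,3}, choose 2; 3->2 ok
  pos 4: y in {1,2,3}, choose 1; 2->1 ok
  pos 5: y in {1,2,3}, choose 3; 1->3 ok
  pos 6: x in {0}, choose 0; 3->0 ok
  pos 7: y in {1,2,3}, choose 3; 0->3 ok
  pos 8: y in {1,2,3}, choose 2; 3->2 ok
  pos 9: y in {1,2,3}, choose 3; 2->3 ok
  pos 10: x in {0}, choose 0; 3->0 ok
  pos 11: y in {1,2,3}, choose 1; 0->1 ok
  pos 12: y in {1,2,3}, choose 2; 1->2 ok
  pos 13: y in {1,2,3}, choose 1; 2->1 ok
  pos 14: y in {1,2,3}, choose 2; 1->2 ok
  pos 15: y in {1,2,3}, choose 1; 2->1 ok
  pos 16: y in {1,2,3}, choose 2; 1->2 ok
  pos 17: y in {1,2,3}, choose 1; 2->1 ok
  pos 18: x in {0}, choose 0; 1->0 ok
  pos 19: y in {1,2,3}, choose 3; 0->3 ok
  pos 20: y in {1,2,3}, choose 2; 3->2 ok
  pos 21: y in {1,2,3}, choose 1; 2->1 ok
  pos 22: x in {0}, choose 0; 1->0 ok
  pos 23: y in {1,2,3}, choose 1; 0->1 ok
  pos 24: x in {0}, choose 0; 1->0 ok

0,1,3,2,1,3,0,3,2,3,0,1,2,1,2,1,2,1,0,3,2,1,0,1,0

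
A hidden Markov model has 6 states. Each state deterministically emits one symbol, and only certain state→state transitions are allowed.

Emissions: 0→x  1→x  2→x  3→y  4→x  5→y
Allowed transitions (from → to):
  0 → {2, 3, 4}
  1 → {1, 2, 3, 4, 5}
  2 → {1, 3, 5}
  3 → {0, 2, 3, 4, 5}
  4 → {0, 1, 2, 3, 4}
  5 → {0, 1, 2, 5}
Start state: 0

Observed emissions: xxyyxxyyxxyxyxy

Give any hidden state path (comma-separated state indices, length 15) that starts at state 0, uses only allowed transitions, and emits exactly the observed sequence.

  [0] x  {0,1,2,4}  => 0  start
  [1] x  {0,1,2,4}  => 2  0->2 ok
  [2] y  {3,5}  => 3  2->3 ok
  [3] y  {3,5}  => 5  3->5 ok
  [4] x  {0,1,2,4}  => 2  5->2 ok
  [5] x  {0,1,2,4}  => 1  2->1 ok
  [6] y  {3,5}  => 3  1->3 ok
  [7] y  {3,5}  => 5  3->5 ok
  [8] x  {0,1,2,4}  => 1  5->1 ok
  [9] x  {0,1,2,4}  => 4  1->4 ok
  [10] y  {3,5}  => 3  4->3 ok
  [11] x  {0,1,2,4}  => 2  3->2 ok
  [12] y  {3,5}  => 5  2->5 ok
  [13] x  {0,1,2,4}  => 1  5->1 ok
  [14] y  {3,5}  => 3  1->3 ok

0,2,3,5,2,1,3,5,1,4,3,2,5,1,3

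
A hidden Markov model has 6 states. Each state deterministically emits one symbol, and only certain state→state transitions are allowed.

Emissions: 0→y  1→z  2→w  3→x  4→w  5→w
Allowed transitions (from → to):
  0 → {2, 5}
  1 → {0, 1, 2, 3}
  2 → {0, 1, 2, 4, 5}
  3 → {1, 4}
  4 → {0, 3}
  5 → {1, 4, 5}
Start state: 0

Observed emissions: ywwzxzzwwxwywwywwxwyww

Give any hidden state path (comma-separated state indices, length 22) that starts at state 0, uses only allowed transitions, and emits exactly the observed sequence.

0,5,5,1,3,1,1,2,4,3,4,0,5,4,0,5,4,3,4,0,5,4

  [0] y  {0}  => 0  start
  [1] w  {2,4,5}  => 5  0->5 ok
  [2] w  {2,4,5}  => 5  5->5 ok
  [3] z  {1}  => 1  5->1 ok
  [4] x  {3}  => 3  1->3 ok
  [5] z  {1}  => 1  3->1 ok
  [6] z  {1}  => 1  1->1 ok
  [7] w  {2,4,5}  => 2  1->2 ok
  [8] w  {2,4,5}  => 4  2->4 ok
  [9] x  {3}  => 3  4->3 ok
  [10] w  {2,4,5}  => 4  3->4 ok
  [11] y  {0}  => 0  4->0 ok
  [12] w  {2,4,5}  => 5  0->5 ok
  [13] w  {2,4,5}  => 4  5->4 ok
  [14] y  {0}  => 0  4->0 ok
  [15] w  {2,4,5}  => 5  0->5 ok
  [16] w  {2,4,5}  => 4  5->4 ok
  [17] x  {3}  => 3  4->3 ok
  [18] w  {2,4,5}  => 4  3->4 ok
  [19] y  {0}  => 0  4->0 ok
  [20] w  {2,4,5}  => 5  0->5 ok
  [21] w  {2,4,5}  => 4  5->4 ok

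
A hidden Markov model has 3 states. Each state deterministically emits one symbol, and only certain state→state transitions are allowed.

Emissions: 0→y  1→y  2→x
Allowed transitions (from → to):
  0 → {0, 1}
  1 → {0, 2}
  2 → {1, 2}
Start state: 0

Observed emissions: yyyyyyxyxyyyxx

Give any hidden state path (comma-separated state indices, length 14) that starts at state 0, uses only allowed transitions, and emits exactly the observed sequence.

0,0,0,1,0,1,2,1,2,1,0,1,2,2

  0: obs=y cand={0,1} pick 0 [start]
  1: obs=y cand={0,1} pick 0 [0->0 ok]
  2: obs=y cand={0,1} pick 0 [0->0 ok]
  3: obs=y cand={0,1} pick 1 [0->1 ok]
  4: obs=y cand={0,1} pick 0 [1->0 ok]
  5: obs=y cand={0,1} pick 1 [0->1 ok]
  6: obs=x cand={2} pick 2 [1->2 ok]
  7: obs=y cand={0,1} pick 1 [2->1 ok]
  8: obs=x cand={2} pick 2 [1->2 ok]
  9: obs=y cand={0,1} pick 1 [2->1 ok]
  10: obs=y cand={0,1} pick 0 [1->0 ok]
  11: obs=y cand={0,1} pick 1 [0->1 ok]
  12: obs=x cand={2} pick 2 [1->2 ok]
  13: obs=x cand={2} pick 2 [2->2 ok]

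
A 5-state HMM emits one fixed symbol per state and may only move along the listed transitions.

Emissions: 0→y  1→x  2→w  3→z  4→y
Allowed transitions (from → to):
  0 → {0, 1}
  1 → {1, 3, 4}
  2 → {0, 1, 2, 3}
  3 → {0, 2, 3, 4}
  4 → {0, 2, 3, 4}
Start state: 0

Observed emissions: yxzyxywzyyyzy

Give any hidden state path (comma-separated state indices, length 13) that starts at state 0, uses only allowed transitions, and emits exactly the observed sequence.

0,1,3,0,1,4,2,3,4,4,4,3,0

  [0] y  {0,4}  => 0  start
  [1] x  {1}  => 1  0->1 ok
  [2] z  {3}  => 3  1->3 ok
  [3] y  {0,4}  => 0  3->0 ok
  [4] x  {1}  => 1  0->1 ok
  [5] y  {0,4}  => 4  1->4 ok
  [6] w  {2}  => 2  4->2 ok
  [7] z  {3}  => 3  2->3 ok
  [8] y  {0,4}  => 4  3->4 ok
  [9] y  {0,4}  => 4  4->4 ok
  [10] y  {0,4}  => 4  4->4 ok
  [11] z  {3}  => 3  4->3 ok
  [12] y  {0,4}  => 0  3->0 ok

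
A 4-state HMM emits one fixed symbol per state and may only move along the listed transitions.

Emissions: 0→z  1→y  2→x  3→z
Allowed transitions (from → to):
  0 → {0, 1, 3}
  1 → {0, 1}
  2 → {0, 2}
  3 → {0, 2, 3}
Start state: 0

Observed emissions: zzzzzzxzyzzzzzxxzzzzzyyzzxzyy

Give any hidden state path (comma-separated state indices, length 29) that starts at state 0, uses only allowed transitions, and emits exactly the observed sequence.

  t0 'z' -> {0,3}, take 0 (start)
  t1 'z' -> {0,3}, take 3 (0->3 ok)
  t2 'z' -> {0,3}, take 0 (3->0 ok)
  t3 'z' -> {0,3}, take 3 (0->3 ok)
  t4 'z' -> {0,3}, take 0 (3->0 ok)
  t5 'z' -> {0,3}, take 3 (0->3 ok)
  t6 'x' -> {2}, take 2 (3->2 ok)
  t7 'z' -> {0,3}, take 0 (2->0 ok)
  t8 'y' -> {1}, take 1 (0->1 ok)
  t9 'z' -> {0,3}, take 0 (1->0 ok)
  t10 'z' -> {0,3}, take 3 (0->3 ok)
  t11 'z' -> {0,3}, take 3 (3->3 ok)
  t12 'z' -> {0,3}, take 3 (3->3 ok)
  t13 'z' -> {0,3}, take 3 (3->3 ok)
  t14 'x' -> {2}, take 2 (3->2 ok)
  t15 'x' -> {2}, take 2 (2->2 ok)
  t16 'z' -> {0,3}, take 0 (2->0 ok)
  t17 'z' -> {0,3}, take 0 (0->0 ok)
  t18 'z' -> {0,3}, take 3 (0->3 ok)
  t19 'z' -> {0,3}, take 0 (3->0 ok)
  t20 'z' -> {0,3}, take 0 (0->0 ok)
  t21 'y' -> {1}, take 1 (0->1 ok)
  t22 'y' -> {1}, take 1 (1->1 ok)
  t23 'z' -> {0,3}, take 0 (1->0 ok)
  t24 'z' -> {0,3}, take 3 (0->3 ok)
  t25 'x' -> {2}, take 2 (3->2 ok)
  t26 'z' -> {0,3}, take 0 (2->0 ok)
  t27 'y' -> {1}, take 1 (0->1 ok)
  t28 'y' -> {1}, take 1 (1->1 ok)

0,3,0,3,0,3,2,0,1,0,3,3,3,3,2,2,0,0,3,0,0,1,1,0,3,2,0,1,1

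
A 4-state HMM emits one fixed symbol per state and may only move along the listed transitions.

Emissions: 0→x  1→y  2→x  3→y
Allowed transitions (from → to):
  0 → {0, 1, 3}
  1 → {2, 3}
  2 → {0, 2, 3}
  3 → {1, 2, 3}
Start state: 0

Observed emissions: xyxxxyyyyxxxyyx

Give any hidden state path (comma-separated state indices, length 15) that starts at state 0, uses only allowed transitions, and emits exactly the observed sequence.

  [0] x  {0,2}  => 0  start
  [1] y  {1,3}  => 1  0->1 ok
  [2] x  {0,2}  => 2  1->2 ok
  [3] x  {0,2}  => 2  2->2 ok
  [4] x  {0,2}  => 2  2->2 ok
  [5] y  {1,3}  => 3  2->3 ok
  [6] y  {1,3}  => 1  3->1 ok
  [7] y  {1,3}  => 3  1->3 ok
  [8] y  {1,3}  => 3  3->3 ok
  [9] x  {0,2}  => 2  3->2 ok
  [10] x  {0,2}  => 2  2->2 ok
  [11] x  {0,2}  => 0  2->0 ok
  [12] y  {1,3}  => 3  0->3 ok
  [13] y  {1,3}  => 1  3->1 ok
  [14] x  {0,2}  => 2  1->2 ok

0,1,2,2,2,3,1,3,3,2,2,0,3,1,2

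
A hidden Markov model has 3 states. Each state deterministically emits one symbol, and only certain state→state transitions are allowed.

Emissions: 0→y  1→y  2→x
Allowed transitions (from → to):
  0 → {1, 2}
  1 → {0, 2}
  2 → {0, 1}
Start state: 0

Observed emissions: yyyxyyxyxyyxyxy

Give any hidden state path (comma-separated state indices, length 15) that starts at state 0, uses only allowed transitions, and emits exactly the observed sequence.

  [0] y  {0,1}  => 0  start
  [1] y  {0,1}  => 1  0->1 ok
  [2] y  {0,1}  => 0  1->0 ok
  [3] x  {2}  => 2  0->2 ok
  [4] y  {0,1}  => 1  2->1 ok
  [5] y  {0,1}  => 0  1->0 ok
  [6] x  {2}  => 2  0->2 ok
  [7] y  {0,1}  => 1  2->1 ok
  [8] x  {2}  => 2  1->2 ok
  [9] y  {0,1}  => 1  2->1 ok
  [10] y  {0,1}  => 0  1->0 ok
  [11] x  {2}  => 2  0->2 ok
  [12] y  {0,1}  => 1  2->1 ok
  [13] x  {2}  => 2  1->2 ok
  [14] y  {0,1}  => 1  2->1 ok

0,1,0,2,1,0,2,1,2,1,0,2,1,2,1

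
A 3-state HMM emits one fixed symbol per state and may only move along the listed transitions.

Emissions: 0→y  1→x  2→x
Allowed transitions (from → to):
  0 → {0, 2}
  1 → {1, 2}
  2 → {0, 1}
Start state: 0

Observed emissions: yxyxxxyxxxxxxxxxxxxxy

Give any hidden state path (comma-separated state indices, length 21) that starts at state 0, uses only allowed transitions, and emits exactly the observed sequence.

0,2,0,2,1,2,0,2,1,2,1,2,1,1,1,1,1,1,1,2,0

  pos 0: y in {0}, choose 0; start
  pos 1: x in {1,2}, choose 2; 0->2 ok
  pos 2: y in {0}, choose 0; 2->0 ok
  pos 3: x in {1,2}, choose 2; 0->2 ok
  pos 4: x in {1,2}, choose 1; 2->1 ok
  pos 5: x in {1,2}, choose 2; 1->2 ok
  pos 6: y in {0}, choose 0; 2->0 ok
  pos 7: x in {1,2}, choose 2; 0->2 ok
  pos 8: x in {1,2}, choose 1; 2->1 ok
  pos 9: x in {1,2}, choose 2; 1->2 ok
  pos 10: x in {1,2}, choose 1; 2->1 ok
  pos 11: x in {1,2}, choose 2; 1->2 ok
  pos 12: x in {1,2}, choose 1; 2->1 ok
  pos 13: x in {1,2}, choose 1; 1->1 ok
  pos 14: x in {1,2}, choose 1; 1->1 ok
  pos 15: x in {1,2}, choose 1; 1->1 ok
  pos 16: x in {1,2}, choose 1; 1->1 ok
  pos 17: x in {1,2}, choose 1; 1->1 ok
  pos 18: x in {1,2}, choose 1; 1->1 ok
  pos 19: x in {1,2}, choose 2; 1->2 ok
  pos 20: y in {0}, choose 0; 2->0 ok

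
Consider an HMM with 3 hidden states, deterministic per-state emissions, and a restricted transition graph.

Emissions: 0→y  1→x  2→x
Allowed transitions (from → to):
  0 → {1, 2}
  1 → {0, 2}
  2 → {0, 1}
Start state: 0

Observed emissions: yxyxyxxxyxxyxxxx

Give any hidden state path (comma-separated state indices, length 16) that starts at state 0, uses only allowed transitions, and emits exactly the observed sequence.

0,1,0,2,0,2,1,2,0,1,2,0,2,1,2,1

  0: obs=y cand={0} pick 0 [start]
  1: obs=x cand={1,2} pick 1 [0->1 ok]
  2: obs=y cand={0} pick 0 [1->0 ok]
  3: obs=x cand={1,2} pick 2 [0->2 ok]
  4: obs=y cand={0} pick 0 [2->0 ok]
  5: obs=x cand={1,2} pick 2 [0->2 ok]
  6: obs=x cand={1,2} pick 1 [2->1 ok]
  7: obs=x cand={1,2} pick 2 [1->2 ok]
  8: obs=y cand={0} pick 0 [2->0 ok]
  9: obs=x cand={1,2} pick 1 [0->1 ok]
  10: obs=x cand={1,2} pick 2 [1->2 ok]
  11: obs=y cand={0} pick 0 [2->0 ok]
  12: obs=x cand={1,2} pick 2 [0->2 ok]
  13: obs=x cand={1,2} pick 1 [2->1 ok]
  14: obs=x cand={1,2} pick 2 [1->2 ok]
  15: obs=x cand={1,2} pick 1 [2->1 ok]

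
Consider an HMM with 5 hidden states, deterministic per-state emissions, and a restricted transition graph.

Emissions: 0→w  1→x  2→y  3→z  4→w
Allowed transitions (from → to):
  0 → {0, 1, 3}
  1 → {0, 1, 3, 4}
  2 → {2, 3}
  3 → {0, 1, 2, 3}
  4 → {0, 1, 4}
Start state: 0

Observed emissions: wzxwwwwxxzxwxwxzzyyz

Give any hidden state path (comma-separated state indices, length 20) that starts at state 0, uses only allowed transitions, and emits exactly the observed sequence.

0,3,1,4,4,4,0,1,1,3,1,4,1,0,1,3,3,2,2,3

  [0] w  {0,4}  => 0  start
  [1] z  {3}  => 3  0->3 ok
  [2] x  {1}  => 1  3->1 ok
  [3] w  {0,4}  => 4  1->4 ok
  [4] w  {0,4}  => 4  4->4 ok
  [5] w  {0,4}  => 4  4->4 ok
  [6] w  {0,4}  => 0  4->0 ok
  [7] x  {1}  => 1  0->1 ok
  [8] x  {1}  => 1  1->1 ok
  [9] z  {3}  => 3  1->3 ok
  [10] x  {1}  => 1  3->1 ok
  [11] w  {0,4}  => 4  1->4 ok
  [12] x  {1}  => 1  4->1 ok
  [13] w  {0,4}  => 0  1->0 ok
  [14] x  {1}  => 1  0->1 ok
  [15] z  {3}  => 3  1->3 ok
  [16] z  {3}  => 3  3->3 ok
  [17] y  {2}  => 2  3->2 ok
  [18] y  {2}  => 2  2->2 ok
  [19] z  {3}  => 3  2->3 ok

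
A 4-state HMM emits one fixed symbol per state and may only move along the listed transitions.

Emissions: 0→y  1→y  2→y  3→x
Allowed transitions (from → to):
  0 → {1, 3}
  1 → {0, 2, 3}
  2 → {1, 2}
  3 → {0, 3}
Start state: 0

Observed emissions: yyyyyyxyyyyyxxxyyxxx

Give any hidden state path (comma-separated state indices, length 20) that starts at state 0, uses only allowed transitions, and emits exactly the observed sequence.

0,1,2,2,2,1,3,0,1,0,1,0,3,3,3,0,1,3,3,3

  0: obs=y cand={0,1,2} pick 0 [start]
  1: obs=y cand={0,1,2} pick 1 [0->1 ok]
  2: obs=y cand={0,1,2} pick 2 [1->2 ok]
  3: obs=y cand={0,1,2} pick 2 [2->2 ok]
  4: obs=y cand={0,1,2} pick 2 [2->2 ok]
  5: obs=y cand={0,1,2} pick 1 [2->1 ok]
  6: obs=x cand={3} pick 3 [1->3 ok]
  7: obs=y cand={0,1,2} pick 0 [3->0 ok]
  8: obs=y cand={0,1,2} pick 1 [0->1 ok]
  9: obs=y cand={0,1,2} pick 0 [1->0 ok]
  10: obs=y cand={0,1,2} pick 1 [0->1 ok]
  11: obs=y cand={0,1,2} pick 0 [1->0 ok]
  12: obs=x cand={3} pick 3 [0->3 ok]
  13: obs=x cand={3} pick 3 [3->3 ok]
  14: obs=x cand={3} pick 3 [3->3 ok]
  15: obs=y cand={0,1,2} pick 0 [3->0 ok]
  16: obs=y cand={0,1,2} pick 1 [0->1 ok]
  17: obs=x cand={3} pick 3 [1->3 ok]
  18: obs=x cand={3} pick 3 [3->3 ok]
  19: obs=x cand={3} pick 3 [3->3 ok]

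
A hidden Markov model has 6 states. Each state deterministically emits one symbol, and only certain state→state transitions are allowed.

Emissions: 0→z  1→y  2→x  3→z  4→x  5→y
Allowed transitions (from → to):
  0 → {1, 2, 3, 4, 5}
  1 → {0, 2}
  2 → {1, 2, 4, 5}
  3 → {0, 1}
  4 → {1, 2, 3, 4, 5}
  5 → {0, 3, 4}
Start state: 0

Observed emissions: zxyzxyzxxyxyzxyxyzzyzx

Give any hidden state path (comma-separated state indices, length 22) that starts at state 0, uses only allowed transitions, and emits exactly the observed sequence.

0,4,5,0,2,1,0,2,4,1,2,5,0,4,5,4,5,3,0,5,0,2

  pos 0: z in {0,3}, choose 0; start
  pos 1: x in {2,4}, choose 4; 0->4 ok
  pos 2: y in {1,5}, choose 5; 4->5 ok
  pos 3: z in {0,3}, choose 0; 5->0 ok
  pos 4: x in {2,4}, choose 2; 0->2 ok
  pos 5: y in {1,5}, choose 1; 2->1 ok
  pos 6: z in {0,3}, choose 0; 1->0 ok
  pos 7: x in {2,4}, choose 2; 0->2 ok
  pos 8: x in {2,4}, choose 4; 2->4 ok
  pos 9: y in {1,5}, choose 1; 4->1 ok
  pos 10: x in {2,4}, choose 2; 1->2 ok
  pos 11: y in {1,5}, choose 5; 2->5 ok
  pos 12: z in {0,3}, choose 0; 5->0 ok
  pos 13: x in {2,4}, choose 4; 0->4 ok
  pos 14: y in {1,5}, choose 5; 4->5 ok
  pos 15: x in {2,4}, choose 4; 5->4 ok
  pos 16: y in {1,5}, choose 5; 4->5 ok
  pos 17: z in {0,3}, choose 3; 5->3 ok
  pos 18: z in {0,3}, choose 0; 3->0 ok
  pos 19: y in {1,5}, choose 5; 0->5 ok
  pos 20: z in {0,3}, choose 0; 5->0 ok
  pos 21: x in {2,4}, choose 2; 0->2 ok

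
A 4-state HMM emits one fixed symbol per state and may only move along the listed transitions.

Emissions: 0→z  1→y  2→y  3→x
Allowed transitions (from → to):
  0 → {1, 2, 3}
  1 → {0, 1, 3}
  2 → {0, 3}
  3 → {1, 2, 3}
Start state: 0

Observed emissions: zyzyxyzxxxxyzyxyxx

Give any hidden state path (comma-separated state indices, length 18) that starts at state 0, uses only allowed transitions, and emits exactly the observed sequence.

  [0] z  {0}  => 0  start
  [1] y  {1,2}  => 1  0->1 ok
  [2] z  {0}  => 0  1->0 ok
  [3] y  {1,2}  => 1  0->1 ok
  [4] x  {3}  => 3  1->3 ok
  [5] y  {1,2}  => 2  3->2 ok
  [6] z  {0}  => 0  2->0 ok
  [7] x  {3}  => 3  0->3 ok
  [8] x  {3}  => 3  3->3 ok
  [9] x  {3}  => 3  3->3 ok
  [10] x  {3}  => 3  3->3 ok
  [11] y  {1,2}  => 2  3->2 ok
  [12] z  {0}  => 0  2->0 ok
  [13] y  {1,2}  => 2  0->2 ok
  [14] x  {3}  => 3  2->3 ok
  [15] y  {1,2}  => 2  3->2 ok
  [16] x  {3}  => 3  2->3 ok
  [17] x  {3}  => 3  3->3 ok

0,1,0,1,3,2,0,3,3,3,3,2,0,2,3,2,3,3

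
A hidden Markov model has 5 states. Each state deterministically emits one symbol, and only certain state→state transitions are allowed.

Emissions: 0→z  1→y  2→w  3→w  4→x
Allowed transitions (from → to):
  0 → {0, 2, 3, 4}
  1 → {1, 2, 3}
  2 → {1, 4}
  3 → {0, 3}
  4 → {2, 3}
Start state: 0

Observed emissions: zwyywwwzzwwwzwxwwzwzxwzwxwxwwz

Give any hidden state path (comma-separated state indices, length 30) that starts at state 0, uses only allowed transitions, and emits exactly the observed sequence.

0,2,1,1,3,3,3,0,0,3,3,3,0,2,4,3,3,0,3,0,4,3,0,2,4,2,4,3,3,0

  [0] z  {0}  => 0  start
  [1] w  {2,3}  => 2  0->2 ok
  [2] y  {1}  => 1  2->1 ok
  [3] y  {1}  => 1  1->1 ok
  [4] w  {2,3}  => 3  1->3 ok
  [5] w  {2,3}  => 3  3->3 ok
  [6] w  {2,3}  => 3  3->3 ok
  [7] z  {0}  => 0  3->0 ok
  [8] z  {0}  => 0  0->0 ok
  [9] w  {2,3}  => 3  0->3 ok
  [10] w  {2,3}  => 3  3->3 ok
  [11] w  {2,3}  => 3  3->3 ok
  [12] z  {0}  => 0  3->0 ok
  [13] w  {2,3}  => 2  0->2 ok
  [14] x  {4}  => 4  2->4 ok
  [15] w  {2,3}  => 3  4->3 ok
  [16] w  {2,3}  => 3  3->3 ok
  [17] z  {0}  => 0  3->0 ok
  [18] w  {2,3}  => 3  0->3 ok
  [19] z  {0}  => 0  3->0 ok
  [20] x  {4}  => 4  0->4 ok
  [21] w  {2,3}  => 3  4->3 ok
  [22] z  {0}  => 0  3->0 ok
  [23] w  {2,3}  => 2  0->2 ok
  [24] x  {4}  => 4  2->4 ok
  [25] w  {2,3}  => 2  4->2 ok
  [26] x  {4}  => 4  2->4 ok
  [27] w  {2,3}  => 3  4->3 ok
  [28] w  {2,3}  => 3  3->3 ok
  [29] z  {0}  => 0  3->0 ok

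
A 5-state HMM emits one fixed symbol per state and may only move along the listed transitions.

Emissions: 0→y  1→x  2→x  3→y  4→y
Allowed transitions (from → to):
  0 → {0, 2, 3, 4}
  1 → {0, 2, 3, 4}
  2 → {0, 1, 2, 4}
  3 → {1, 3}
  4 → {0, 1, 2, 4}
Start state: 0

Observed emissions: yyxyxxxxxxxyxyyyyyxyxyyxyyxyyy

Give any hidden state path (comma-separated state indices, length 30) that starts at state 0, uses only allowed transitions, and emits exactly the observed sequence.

0,4,1,4,2,2,1,2,2,2,1,0,2,4,4,4,0,4,2,4,1,0,0,2,0,3,1,0,3,3

  pos 0: y in {0,3,4}, choose 0; start
  pos 1: y in {0,3,4}, choose 4; 0->4 ok
  pos 2: x in {1,2}, choose 1; 4->1 ok
  pos 3: y in {0,3,4}, choose 4; 1->4 ok
  pos 4: x in {1,2}, choose 2; 4->2 ok
  pos 5: x in {1,2}, choose 2; 2->2 ok
  pos 6: x in {1,2}, choose 1; 2->1 ok
  pos 7: x in {1,2}, choose 2; 1->2 ok
  pos 8: x in {1,2}, choose 2; 2->2 ok
  pos 9: x in {1,2}, choose 2; 2->2 ok
  pos 10: x in {1,2}, choose 1; 2->1 ok
  pos 11: y in {0,3,4}, choose 0; 1->0 ok
  pos 12: x in {1,2}, choose 2; 0->2 ok
  pos 13: y in {0,3,4}, choose 4; 2->4 ok
  pos 14: y in {0,3,4}, choose 4; 4->4 ok
  pos 15: y in {0,3,4}, choose 4; 4->4 ok
  pos 16: y in {0,3,4}, choose 0; 4->0 ok
  pos 17: y in {0,3,4}, choose 4; 0->4 ok
  pos 18: x in {1,2}, choose 2; 4->2 ok
  pos 19: y in {0,3,4}, choose 4; 2->4 ok
  pos 20: x in {1,2}, choose 1; 4->1 ok
  pos 21: y in {0,3,4}, choose 0; 1->0 ok
  pos 22: y in {0,3,4}, choose 0; 0->0 ok
  pos 23: x in {1,2}, choose 2; 0->2 ok
  pos 24: y in {0,3,4}, choose 0; 2->0 ok
  pos 25: y in {0,3,4}, choose 3; 0->3 ok
  pos 26: x in {1,2}, choose 1; 3->1 ok
  pos 27: y in {0,3,4}, choose 0; 1->0 ok
  pos 28: y in {0,3,4}, choose 3; 0->3 ok
  pos 29: y in {0,3,4}, choose 3; 3->3 ok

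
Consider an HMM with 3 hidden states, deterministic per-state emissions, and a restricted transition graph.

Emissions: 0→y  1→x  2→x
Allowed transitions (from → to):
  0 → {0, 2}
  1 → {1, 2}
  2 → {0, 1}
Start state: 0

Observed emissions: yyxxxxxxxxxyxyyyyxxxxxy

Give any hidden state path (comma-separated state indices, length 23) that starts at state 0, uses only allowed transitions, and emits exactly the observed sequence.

0,0,2,1,1,2,1,1,1,1,2,0,2,0,0,0,0,2,1,2,1,2,0

  pos 0: y in {0}, choose 0; start
  pos 1: y in {0}, choose 0; 0->0 ok
  pos 2: x in {1,2}, choose 2; 0->2 ok
  pos 3: x in {1,2}, choose 1; 2->1 ok
  pos 4: x in {1,2}, choose 1; 1->1 ok
  pos 5: x in {1,2}, choose 2; 1->2 ok
  pos 6: x in {1,2}, choose 1; 2->1 ok
  pos 7: x in {1,2}, choose 1; 1->1 ok
  pos 8: x in {1,2}, choose 1; 1->1 ok
  pos 9: x in {1,2}, choose 1; 1->1 ok
  pos 10: x in {1,2}, choose 2; 1->2 ok
  pos 11: y in {0}, choose 0; 2->0 ok
  pos 12: x in {1,2}, choose 2; 0->2 ok
  pos 13: y in {0}, choose 0; 2->0 ok
  pos 14: y in {0}, choose 0; 0->0 ok
  pos 15: y in {0}, choose 0; 0->0 ok
  pos 16: y in {0}, choose 0; 0->0 ok
  pos 17: x in {1,2}, choose 2; 0->2 ok
  pos 18: x in {1,2}, choose 1; 2->1 ok
  pos 19: x in {1,2}, choose 2; 1->2 ok
  pos 20: x in {1,2}, choose 1; 2->1 ok
  pos 21: x in {1,2}, choose 2; 1->2 ok
  pos 22: y in {0}, choose 0; 2->0 ok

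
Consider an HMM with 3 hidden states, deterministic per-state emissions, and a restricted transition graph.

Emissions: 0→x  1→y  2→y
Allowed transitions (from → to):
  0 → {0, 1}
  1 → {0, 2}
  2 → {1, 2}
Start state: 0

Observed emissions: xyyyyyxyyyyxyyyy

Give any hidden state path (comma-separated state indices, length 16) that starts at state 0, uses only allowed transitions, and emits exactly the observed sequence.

  [0] x  {0}  => 0  start
  [1] y  {1,2}  => 1  0->1 ok
  [2] y  {1,2}  => 2  1->2 ok
  [3] y  {1,2}  => 2  2->2 ok
  [4] y  {1,2}  => 2  2->2 ok
  [5] y  {1,2}  => 1  2->1 ok
  [6] x  {0}  => 0  1->0 ok
  [7] y  {1,2}  => 1  0->1 ok
  [8] y  {1,2}  => 2  1->2 ok
  [9] y  {1,2}  => 2  2->2 ok
  [10] y  {1,2}  => 1  2->1 ok
  [11] x  {0}  => 0  1->0 ok
  [12] y  {1,2}  => 1  0->1 ok
  [13] y  {1,2}  => 2  1->2 ok
  [14] y  {1,2}  => 2  2->2 ok
  [15] y  {1,2}  => 1  2->1 ok

0,1,2,2,2,1,0,1,2,2,1,0,1,2,2,1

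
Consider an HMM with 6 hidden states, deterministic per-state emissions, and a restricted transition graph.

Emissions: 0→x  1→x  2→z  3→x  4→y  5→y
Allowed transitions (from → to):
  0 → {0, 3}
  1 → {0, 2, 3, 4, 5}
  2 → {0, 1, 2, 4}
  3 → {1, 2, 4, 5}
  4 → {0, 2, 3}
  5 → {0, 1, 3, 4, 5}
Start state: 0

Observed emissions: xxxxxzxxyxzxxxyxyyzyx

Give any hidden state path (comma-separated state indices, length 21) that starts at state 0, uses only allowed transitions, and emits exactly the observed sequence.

0,0,0,0,3,2,0,3,5,3,2,0,0,3,5,1,5,4,2,4,3

  pos 0: x in {0,1,3}, choose 0; start
  pos 1: x in {0,1,3}, choose 0; 0->0 ok
  pos 2: x in {0,1,3}, choose 0; 0->0 ok
  pos 3: x in {0,1,3}, choose 0; 0->0 ok
  pos 4: x in {0,1,3}, choose 3; 0->3 ok
  pos 5: z in {2}, choose 2; 3->2 ok
  pos 6: x in {0,1,3}, choose 0; 2->0 ok
  pos 7: x in {0,1,3}, choose 3; 0->3 ok
  pos 8: y in {4,5}, choose 5; 3->5 ok
  pos 9: x in {0,1,3}, choose 3; 5->3 ok
  pos 10: z in {2}, choose 2; 3->2 ok
  pos 11: x in {0,1,3}, choose 0; 2->0 ok
  pos 12: x in {0,1,3}, choose 0; 0->0 ok
  pos 13: x in {0,1,3}, choose 3; 0->3 ok
  pos 14: y in {4,5}, choose 5; 3->5 ok
  pos 15: x in {0,1,3}, choose 1; 5->1 ok
  pos 16: y in {4,5}, choose 5; 1->5 ok
  pos 17: y in {4,5}, choose 4; 5->4 ok
  pos 18: z in {2}, choose 2; 4->2 ok
  pos 19: y in {4,5}, choose 4; 2->4 ok
  pos 20: x in {0,1,3}, choose 3; 4->3 ok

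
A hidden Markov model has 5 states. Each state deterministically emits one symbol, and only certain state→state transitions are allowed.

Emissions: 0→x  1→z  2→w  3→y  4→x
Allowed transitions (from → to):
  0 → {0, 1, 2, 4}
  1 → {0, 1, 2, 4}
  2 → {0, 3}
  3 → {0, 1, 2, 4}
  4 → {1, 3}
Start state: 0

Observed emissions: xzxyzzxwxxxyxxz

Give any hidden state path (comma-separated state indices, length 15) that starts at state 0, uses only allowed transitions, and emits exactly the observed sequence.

0,1,4,3,1,1,0,2,0,0,4,3,0,4,1

  [0] x  {0,4}  => 0  start
  [1] z  {1}  => 1  0->1 ok
  [2] x  {0,4}  => 4  1->4 ok
  [3] y  {3}  => 3  4->3 ok
  [4] z  {1}  => 1  3->1 ok
  [5] z  {1}  => 1  1->1 ok
  [6] x  {0,4}  => 0  1->0 ok
  [7] w  {2}  => 2  0->2 ok
  [8] x  {0,4}  => 0  2->0 ok
  [9] x  {0,4}  => 0  0->0 ok
  [10] x  {0,4}  => 4  0->4 ok
  [11] y  {3}  => 3  4->3 ok
  [12] x  {0,4}  => 0  3->0 ok
  [13] x  {0,4}  => 4  0->4 ok
  [14] z  {1}  => 1  4->1 ok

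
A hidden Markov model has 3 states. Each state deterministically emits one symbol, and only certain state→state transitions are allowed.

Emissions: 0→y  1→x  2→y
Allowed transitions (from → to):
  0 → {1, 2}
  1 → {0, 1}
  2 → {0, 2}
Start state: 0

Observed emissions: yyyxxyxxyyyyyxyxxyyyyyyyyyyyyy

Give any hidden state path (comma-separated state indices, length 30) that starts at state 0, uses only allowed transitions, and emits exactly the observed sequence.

  [0] y  {0,2}  => 0  start
  [1] y  {0,2}  => 2  0->2 ok
  [2] y  {0,2}  => 0  2->0 ok
  [3] x  {1}  => 1  0->1 ok
  [4] x  {1}  => 1  1->1 ok
  [5] y  {0,2}  => 0  1->0 ok
  [6] x  {1}  => 1  0->1 ok
  [7] x  {1}  => 1  1->1 ok
  [8] y  {0,2}  => 0  1->0 ok
  [9] y  {0,2}  => 2  0->2 ok
  [10] y  {0,2}  => 0  2->0 ok
  [11] y  {0,2}  => 2  0->2 ok
  [12] y  {0,2}  => 0  2->0 ok
  [13] x  {1}  => 1  0->1 ok
  [14] y  {0,2}  => 0  1->0 ok
  [15] x  {1}  => 1  0->1 ok
  [16] x  {1}  => 1  1->1 ok
  [17] y  {0,2}  => 0  1->0 ok
  [18] y  {0,2}  => 2  0->2 ok
  [19] y  {0,2}  => 0  2->0 ok
  [20] y  {0,2}  => 2  0->2 ok
  [21] y  {0,2}  => 0  2->0 ok
  [22] y  {0,2}  => 2  0->2 ok
  [23] y  {0,2}  => 2  2->2 ok
  [24] y  {0,2}  => 2  2->2 ok
  [25] y  {0,2}  => 0  2->0 ok
  [26] y  {0,2}  => 2  0->2 ok
  [27] y  {0,2}  => 2  2->2 ok
  [28] y  {0,2}  => 0  2->0 ok
  [29] y  {0,2}  => 2  0->2 ok

0,2,0,1,1,0,1,1,0,2,0,2,0,1,0,1,1,0,2,0,2,0,2,2,2,0,2,2,0,2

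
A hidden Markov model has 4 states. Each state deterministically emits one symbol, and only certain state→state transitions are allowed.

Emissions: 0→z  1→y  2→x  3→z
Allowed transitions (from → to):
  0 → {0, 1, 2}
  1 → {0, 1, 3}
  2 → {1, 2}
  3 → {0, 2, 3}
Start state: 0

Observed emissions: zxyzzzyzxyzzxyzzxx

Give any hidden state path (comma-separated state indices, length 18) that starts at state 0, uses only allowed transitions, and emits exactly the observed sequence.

0,2,1,3,0,0,1,0,2,1,3,3,2,1,3,0,2,2

  pos 0: z in {0,3}, choose 0; start
  pos 1: x in {2}, choose 2; 0->2 ok
  pos 2: y in {1}, choose 1; 2->1 ok
  pos 3: z in {0,3}, choose 3; 1->3 ok
  pos 4: z in {0,3}, choose 0; 3->0 ok
  pos 5: z in {0,3}, choose 0; 0->0 ok
  pos 6: y in {1}, choose 1; 0->1 ok
  pos 7: z in {0,3}, choose 0; 1->0 ok
  pos 8: x in {2}, choose 2; 0->2 ok
  pos 9: y in {1}, choose 1; 2->1 ok
  pos 10: z in {0,3}, choose 3; 1->3 ok
  pos 11: z in {0,3}, choose 3; 3->3 ok
  pos 12: x in {2}, choose 2; 3->2 ok
  pos 13: y in {1}, choose 1; 2->1 ok
  pos 14: z in {0,3}, choose 3; 1->3 ok
  pos 15: z in {0,3}, choose 0; 3->0 ok
  pos 16: x in {2}, choose 2; 0->2 ok
  pos 17: x in {2}, choose 2; 2->2 ok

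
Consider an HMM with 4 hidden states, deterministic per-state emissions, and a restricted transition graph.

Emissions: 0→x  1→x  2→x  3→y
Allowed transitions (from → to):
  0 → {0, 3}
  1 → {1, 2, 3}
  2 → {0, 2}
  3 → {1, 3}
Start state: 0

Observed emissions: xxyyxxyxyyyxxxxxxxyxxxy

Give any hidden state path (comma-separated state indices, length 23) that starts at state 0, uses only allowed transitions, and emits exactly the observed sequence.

0,0,3,3,1,1,3,1,3,3,3,1,2,2,2,2,2,0,3,1,1,1,3

  t0 'x' -> {0,1,2}, take 0 (start)
  t1 'x' -> {0,1,2}, take 0 (0->0 ok)
  t2 'y' -> {3}, take 3 (0->3 ok)
  t3 'y' -> {3}, take 3 (3->3 ok)
  t4 'x' -> {0,1,2}, take 1 (3->1 ok)
  t5 'x' -> {0,1,2}, take 1 (1->1 ok)
  t6 'y' -> {3}, take 3 (1->3 ok)
  t7 'x' -> {0,1,2}, take 1 (3->1 ok)
  t8 'y' -> {3}, take 3 (1->3 ok)
  t9 'y' -> {3}, take 3 (3->3 ok)
  t10 'y' -> {3}, take 3 (3->3 ok)
  t11 'x' -> {0,1,2}, take 1 (3->1 ok)
  t12 'x' -> {0,1,2}, take 2 (1->2 ok)
  t13 'x' -> {0,1,2}, take 2 (2->2 ok)
  t14 'x' -> {0,1,2}, take 2 (2->2 ok)
  t15 'x' -> {0,1,2}, take 2 (2->2 ok)
  t16 'x' -> {0,1,2}, take 2 (2->2 ok)
  t17 'x' -> {0,1,2}, take 0 (2->0 ok)
  t18 'y' -> {3}, take 3 (0->3 ok)
  t19 'x' -> {0,1,2}, take 1 (3->1 ok)
  t20 'x' -> {0,1,2}, take 1 (1->1 ok)
  t21 'x' -> {0,1,2}, take 1 (1->1 ok)
  t22 'y' -> {3}, take 3 (1->3 ok)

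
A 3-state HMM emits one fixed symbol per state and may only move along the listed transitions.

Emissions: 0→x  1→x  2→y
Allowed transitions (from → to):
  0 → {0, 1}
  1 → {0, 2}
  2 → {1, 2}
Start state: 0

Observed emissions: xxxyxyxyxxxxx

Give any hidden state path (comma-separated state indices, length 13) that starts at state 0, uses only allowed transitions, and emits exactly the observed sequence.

0,0,1,2,1,2,1,2,1,0,0,1,0

  [0] x  {0,1}  => 0  start
  [1] x  {0,1}  => 0  0->0 ok
  [2] x  {0,1}  => 1  0->1 ok
  [3] y  {2}  => 2  1->2 ok
  [4] x  {0,1}  => 1  2->1 ok
  [5] y  {2}  => 2  1->2 ok
  [6] x  {0,1}  => 1  2->1 ok
  [7] y  {2}  => 2  1->2 ok
  [8] x  {0,1}  => 1  2->1 ok
  [9] x  {0,1}  => 0  1->0 ok
  [10] x  {0,1}  => 0  0->0 ok
  [11] x  {0,1}  => 1  0->1 ok
  [12] x  {0,1}  => 0  1->0 ok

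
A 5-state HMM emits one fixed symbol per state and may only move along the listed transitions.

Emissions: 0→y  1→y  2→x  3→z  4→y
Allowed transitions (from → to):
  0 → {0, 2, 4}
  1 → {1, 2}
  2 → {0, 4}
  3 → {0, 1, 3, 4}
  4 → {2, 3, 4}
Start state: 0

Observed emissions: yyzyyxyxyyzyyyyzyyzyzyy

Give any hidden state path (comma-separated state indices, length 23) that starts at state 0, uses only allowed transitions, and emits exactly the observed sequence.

0,4,3,4,4,2,4,2,0,4,3,0,0,4,4,3,0,4,3,4,3,1,1

  [0] y  {0,1,4}  => 0  start
  [1] y  {0,1,4}  => 4  0->4 ok
  [2] z  {3}  => 3  4->3 ok
  [3] y  {0,1,4}  => 4  3->4 ok
  [4] y  {0,1,4}  => 4  4->4 ok
  [5] x  {2}  => 2  4->2 ok
  [6] y  {0,1,4}  => 4  2->4 ok
  [7] x  {2}  => 2  4->2 ok
  [8] y  {0,1,4}  => 0  2->0 ok
  [9] y  {0,1,4}  => 4  0->4 ok
  [10] z  {3}  => 3  4->3 ok
  [11] y  {0,1,4}  => 0  3->0 ok
  [12] y  {0,1,4}  => 0  0->0 ok
  [13] y  {0,1,4}  => 4  0->4 ok
  [14] y  {0,1,4}  => 4  4->4 ok
  [15] z  {3}  => 3  4->3 ok
  [16] y  {0,1,4}  => 0  3->0 ok
  [17] y  {0,1,4}  => 4  0->4 ok
  [18] z  {3}  => 3  4->3 ok
  [19] y  {0,1,4}  => 4  3->4 ok
  [20] z  {3}  => 3  4->3 ok
  [21] y  {0,1,4}  => 1  3->1 ok
  [22] y  {0,1,4}  => 1  1->1 ok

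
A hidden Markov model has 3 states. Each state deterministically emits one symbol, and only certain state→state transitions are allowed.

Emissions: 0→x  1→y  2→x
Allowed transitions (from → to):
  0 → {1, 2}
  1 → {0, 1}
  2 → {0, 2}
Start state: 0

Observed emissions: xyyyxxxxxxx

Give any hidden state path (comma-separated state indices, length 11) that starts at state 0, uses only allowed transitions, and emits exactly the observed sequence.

0,1,1,1,0,2,2,2,0,2,2

  [0] x  {0,2}  => 0  start
  [1] y  {1}  => 1  0->1 ok
  [2] y  {1}  => 1  1->1 ok
  [3] y  {1}  => 1  1->1 ok
  [4] x  {0,2}  => 0  1->0 ok
  [5] x  {0,2}  => 2  0->2 ok
  [6] x  {0,2}  => 2  2->2 ok
  [7] x  {0,2}  => 2  2->2 ok
  [8] x  {0,2}  => 0  2->0 ok
  [9] x  {0,2}  => 2  0->2 ok
  [10] x  {0,2}  => 2  2->2 ok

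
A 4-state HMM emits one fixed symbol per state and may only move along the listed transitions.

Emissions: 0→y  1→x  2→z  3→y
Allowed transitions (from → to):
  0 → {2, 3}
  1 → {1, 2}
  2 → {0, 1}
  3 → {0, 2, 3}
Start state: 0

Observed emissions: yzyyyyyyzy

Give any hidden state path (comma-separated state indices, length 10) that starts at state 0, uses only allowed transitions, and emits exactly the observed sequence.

  pos 0: y in {0,3}, choose 0; start
  pos 1: z in {2}, choose 2; 0->2 ok
  pos 2: y in {0,3}, choose 0; 2->0 ok
  pos 3: y in {0,3}, choose 3; 0->3 ok
  pos 4: y in {0,3}, choose 3; 3->3 ok
  pos 5: y in {0,3}, choose 0; 3->0 ok
  pos 6: y in {0,3}, choose 3; 0->3 ok
  pos 7: y in {0,3}, choose 0; 3->0 ok
  pos 8: z in {2}, choose 2; 0->2 ok
  pos 9: y in {0,3}, choose 0; 2->0 ok

0,2,0,3,3,0,3,0,2,0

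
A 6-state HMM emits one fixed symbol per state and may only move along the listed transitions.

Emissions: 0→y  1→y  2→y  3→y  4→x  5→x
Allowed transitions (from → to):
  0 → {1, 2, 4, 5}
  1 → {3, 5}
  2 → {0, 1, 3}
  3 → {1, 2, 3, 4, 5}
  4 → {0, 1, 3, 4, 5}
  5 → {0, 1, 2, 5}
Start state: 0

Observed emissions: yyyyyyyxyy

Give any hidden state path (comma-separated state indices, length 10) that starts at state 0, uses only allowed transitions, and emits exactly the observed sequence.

0,2,0,2,0,2,1,5,2,1

  t0 'y' -> {0,1,2,3}, take 0 (start)
  t1 'y' -> {0,1,2,3}, take 2 (0->2 ok)
  t2 'y' -> {0,1,2,3}, take 0 (2->0 ok)
  t3 'y' -> {0,1,2,3}, take 2 (0->2 ok)
  t4 'y' -> {0,1,2,3}, take 0 (2->0 ok)
  t5 'y' -> {0,1,2,3}, take 2 (0->2 ok)
  t6 'y' -> {0,1,2,3}, take 1 (2->1 ok)
  t7 'x' -> {4,5}, take 5 (1->5 ok)
  t8 'y' -> {0,1,2,3}, take 2 (5->2 ok)
  t9 'y' -> {0,1,2,3}, take 1 (2->1 ok)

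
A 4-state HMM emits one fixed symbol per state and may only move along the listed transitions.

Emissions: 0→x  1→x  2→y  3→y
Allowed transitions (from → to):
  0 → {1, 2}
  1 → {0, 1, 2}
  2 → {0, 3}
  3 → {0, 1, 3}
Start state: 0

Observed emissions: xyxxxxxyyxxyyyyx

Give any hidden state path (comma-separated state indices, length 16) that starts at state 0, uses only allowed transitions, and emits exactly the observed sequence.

0,2,0,1,1,1,0,2,3,1,0,2,3,3,3,0

  [0] x  {0,1}  => 0  start
  [1] y  {2,3}  => 2  0->2 ok
  [2] x  {0,1}  => 0  2->0 ok
  [3] x  {0,1}  => 1  0->1 ok
  [4] x  {0,1}  => 1  1->1 ok
  [5] x  {0,1}  => 1  1->1 ok
  [6] x  {0,1}  => 0  1->0 ok
  [7] y  {2,3}  => 2  0->2 ok
  [8] y  {2,3}  => 3  2->3 ok
  [9] x  {0,1}  => 1  3->1 ok
  [10] x  {0,1}  => 0  1->0 ok
  [11] y  {2,3}  => 2  0->2 ok
  [12] y  {2,3}  => 3  2->3 ok
  [13] y  {2,3}  => 3  3->3 ok
  [14] y  {2,3}  => 3  3->3 ok
  [15] x  {0,1}  => 0  3->0 ok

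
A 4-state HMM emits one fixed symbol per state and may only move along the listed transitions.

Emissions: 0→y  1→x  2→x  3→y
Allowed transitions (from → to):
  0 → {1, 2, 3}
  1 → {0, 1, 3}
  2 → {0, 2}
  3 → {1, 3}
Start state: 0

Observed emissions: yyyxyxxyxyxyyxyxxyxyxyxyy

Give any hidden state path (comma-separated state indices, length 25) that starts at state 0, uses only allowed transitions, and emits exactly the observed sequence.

0,3,3,1,3,1,1,3,1,3,1,0,3,1,3,1,1,0,2,0,1,0,1,0,3

  t0 'y' -> {0,3}, take 0 (start)
  t1 'y' -> {0,3}, take 3 (0->3 ok)
  t2 'y' -> {0,3}, take 3 (3->3 ok)
  t3 'x' -> {1,2}, take 1 (3->1 ok)
  t4 'y' -> {0,3}, take 3 (1->3 ok)
  t5 'x' -> {1,2}, take 1 (3->1 ok)
  t6 'x' -> {1,2}, take 1 (1->1 ok)
  t7 'y' -> {0,3}, take 3 (1->3 ok)
  t8 'x' -> {1,2}, take 1 (3->1 ok)
  t9 'y' -> {0,3}, take 3 (1->3 ok)
  t10 'x' -> {1,2}, take 1 (3->1 ok)
  t11 'y' -> {0,3}, take 0 (1->0 ok)
  t12 'y' -> {0,3}, take 3 (0->3 ok)
  t13 'x' -> {1,2}, take 1 (3->1 ok)
  t14 'y' -> {0,3}, take 3 (1->3 ok)
  t15 'x' -> {1,2}, take 1 (3->1 ok)
  t16 'x' -> {1,2}, take 1 (1->1 ok)
  t17 'y' -> {0,3}, take 0 (1->0 ok)
  t18 'x' -> {1,2}, take 2 (0->2 ok)
  t19 'y' -> {0,3}, take 0 (2->0 ok)
  t20 'x' -> {1,2}, take 1 (0->1 ok)
  t21 'y' -> {0,3}, take 0 (1->0 ok)
  t22 'x' -> {1,2}, take 1 (0->1 ok)
  t23 'y' -> {0,3}, take 0 (1->0 ok)
  t24 'y' -> {0,3}, take 3 (0->3 ok)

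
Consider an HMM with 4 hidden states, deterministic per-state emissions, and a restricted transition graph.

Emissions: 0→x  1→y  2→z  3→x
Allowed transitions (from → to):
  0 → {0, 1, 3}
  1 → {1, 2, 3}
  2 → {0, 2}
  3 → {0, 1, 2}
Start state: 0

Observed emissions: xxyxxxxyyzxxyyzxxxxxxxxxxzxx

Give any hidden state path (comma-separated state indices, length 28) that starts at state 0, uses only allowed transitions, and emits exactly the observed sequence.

0,3,1,3,0,0,0,1,1,2,0,3,1,1,2,0,0,0,0,0,0,3,0,0,3,2,0,3

  [0] x  {0,3}  => 0  start
  [1] x  {0,3}  => 3  0->3 ok
  [2] y  {1}  => 1  3->1 ok
  [3] x  {0,3}  => 3  1->3 ok
  [4] x  {0,3}  => 0  3->0 ok
  [5] x  {0,3}  => 0  0->0 ok
  [6] x  {0,3}  => 0  0->0 ok
  [7] y  {1}  => 1  0->1 ok
  [8] y  {1}  => 1  1->1 ok
  [9] z  {2}  => 2  1->2 ok
  [10] x  {0,3}  => 0  2->0 ok
  [11] x  {0,3}  => 3  0->3 ok
  [12] y  {1}  => 1  3->1 ok
  [13] y  {1}  => 1  1->1 ok
  [14] z  {2}  => 2  1->2 ok
  [15] x  {0,3}  => 0  2->0 ok
  [16] x  {0,3}  => 0  0->0 ok
  [17] x  {0,3}  => 0  0->0 ok
  [18] x  {0,3}  => 0  0->0 ok
  [19] x  {0,3}  => 0  0->0 ok
  [20] x  {0,3}  => 0  0->0 ok
  [21] x  {0,3}  => 3  0->3 ok
  [22] x  {0,3}  => 0  3->0 ok
  [23] x  {0,3}  => 0  0->0 ok
  [24] x  {0,3}  => 3  0->3 ok
  [25] z  {2}  => 2  3->2 ok
  [26] x  {0,3}  => 0  2->0 ok
  [27] x  {0,3}  => 3  0->3 ok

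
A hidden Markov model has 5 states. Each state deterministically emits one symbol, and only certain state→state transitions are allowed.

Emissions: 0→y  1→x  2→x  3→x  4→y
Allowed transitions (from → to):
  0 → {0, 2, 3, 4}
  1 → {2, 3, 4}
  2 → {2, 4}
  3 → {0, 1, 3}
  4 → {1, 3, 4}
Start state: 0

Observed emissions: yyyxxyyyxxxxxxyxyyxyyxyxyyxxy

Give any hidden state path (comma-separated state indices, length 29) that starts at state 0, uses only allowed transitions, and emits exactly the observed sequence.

  t0 'y' -> {0,4}, take 0 (start)
  t1 'y' -> {0,4}, take 0 (0->0 ok)
  t2 'y' -> {0,4}, take 0 (0->0 ok)
  t3 'x' -> {1,2,3}, take 3 (0->3 ok)
  t4 'x' -> {1,2,3}, take 3 (3->3 ok)
  t5 'y' -> {0,4}, take 0 (3->0 ok)
  t6 'y' -> {0,4}, take 0 (0->0 ok)
  t7 'y' -> {0,4}, take 4 (0->4 ok)
  t8 'x' -> {1,2,3}, take 3 (4->3 ok)
  t9 'x' -> {1,2,3}, take 1 (3->1 ok)
  t10 'x' -> {1,2,3}, take 2 (1->2 ok)
  t11 'x' -> {1,2,3}, take 2 (2->2 ok)
  t12 'x' -> {1,2,3}, take 2 (2->2 ok)
  t13 'x' -> {1,2,3}, take 2 (2->2 ok)
  t14 'y' -> {0,4}, take 4 (2->4 ok)
  t15 'x' -> {1,2,3}, take 3 (4->3 ok)
  t16 'y' -> {0,4}, take 0 (3->0 ok)
  t17 'y' -> {0,4}, take 0 (0->0 ok)
  t18 'x' -> {1,2,3}, take 2 (0->2 ok)
  t19 'y' -> {0,4}, take 4 (2->4 ok)
  t20 'y' -> {0,4}, take 4 (4->4 ok)
  t21 'x' -> {1,2,3}, take 1 (4->1 ok)
  t22 'y' -> {0,4}, take 4 (1->4 ok)
  t23 'x' -> {1,2,3}, take 1 (4->1 ok)
  t24 'y' -> {0,4}, take 4 (1->4 ok)
  t25 'y' -> {0,4}, take 4 (4->4 ok)
  t26 'x' -> {1,2,3}, take 1 (4->1 ok)
  t27 'x' -> {1,2,3}, take 3 (1->3 ok)
  t28 'y' -> {0,4}, take 0 (3->0 ok)

0,0,0,3,3,0,0,4,3,1,2,2,2,2,4,3,0,0,2,4,4,1,4,1,4,4,1,3,0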